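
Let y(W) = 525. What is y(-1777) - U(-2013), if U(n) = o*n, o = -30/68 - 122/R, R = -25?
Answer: 8041299/850 ≈ 9460.3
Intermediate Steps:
o = 3773/850 (o = -30/68 - 122/(-25) = -30*1/68 - 122*(-1/25) = -15/34 + 122/25 = 3773/850 ≈ 4.4388)
U(n) = 3773*n/850
y(-1777) - U(-2013) = 525 - 3773*(-2013)/850 = 525 - 1*(-7595049/850) = 525 + 7595049/850 = 8041299/850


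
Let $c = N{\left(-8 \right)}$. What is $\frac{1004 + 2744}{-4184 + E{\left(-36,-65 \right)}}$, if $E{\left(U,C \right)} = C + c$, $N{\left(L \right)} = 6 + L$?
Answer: $- \frac{3748}{4251} \approx -0.88167$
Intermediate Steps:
$c = -2$ ($c = 6 - 8 = -2$)
$E{\left(U,C \right)} = -2 + C$ ($E{\left(U,C \right)} = C - 2 = -2 + C$)
$\frac{1004 + 2744}{-4184 + E{\left(-36,-65 \right)}} = \frac{1004 + 2744}{-4184 - 67} = \frac{3748}{-4184 - 67} = \frac{3748}{-4251} = 3748 \left(- \frac{1}{4251}\right) = - \frac{3748}{4251}$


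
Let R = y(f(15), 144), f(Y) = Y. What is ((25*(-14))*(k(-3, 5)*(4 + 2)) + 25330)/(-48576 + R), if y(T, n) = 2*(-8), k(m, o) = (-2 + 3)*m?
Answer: -15815/24296 ≈ -0.65093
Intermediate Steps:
k(m, o) = m (k(m, o) = 1*m = m)
y(T, n) = -16
R = -16
((25*(-14))*(k(-3, 5)*(4 + 2)) + 25330)/(-48576 + R) = ((25*(-14))*(-3*(4 + 2)) + 25330)/(-48576 - 16) = (-(-1050)*6 + 25330)/(-48592) = (-350*(-18) + 25330)*(-1/48592) = (6300 + 25330)*(-1/48592) = 31630*(-1/48592) = -15815/24296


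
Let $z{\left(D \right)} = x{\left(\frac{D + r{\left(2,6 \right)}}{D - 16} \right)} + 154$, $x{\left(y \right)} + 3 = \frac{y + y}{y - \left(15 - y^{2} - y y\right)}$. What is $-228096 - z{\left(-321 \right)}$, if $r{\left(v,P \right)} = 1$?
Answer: $- \frac{63493479077}{278179} \approx -2.2825 \cdot 10^{5}$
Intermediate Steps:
$x{\left(y \right)} = -3 + \frac{2 y}{-15 + y + 2 y^{2}}$ ($x{\left(y \right)} = -3 + \frac{y + y}{y - \left(15 - y^{2} - y y\right)} = -3 + \frac{2 y}{y + \left(\left(y^{2} + y^{2}\right) - 15\right)} = -3 + \frac{2 y}{y + \left(2 y^{2} - 15\right)} = -3 + \frac{2 y}{y + \left(-15 + 2 y^{2}\right)} = -3 + \frac{2 y}{-15 + y + 2 y^{2}}$)
$z{\left(D \right)} = 154 + \frac{45 - \frac{1 + D}{-16 + D} - \frac{6 \left(1 + D\right)^{2}}{\left(-16 + D\right)^{2}}}{-15 + \frac{1 + D}{-16 + D} + \frac{2 \left(1 + D\right)^{2}}{\left(-16 + D\right)^{2}}}$ ($z{\left(D \right)} = \frac{45 - \frac{D + 1}{D - 16} - 6 \left(\frac{D + 1}{D - 16}\right)^{2}}{-15 + \frac{D + 1}{D - 16} + 2 \left(\frac{D + 1}{D - 16}\right)^{2}} + 154 = \frac{45 - \frac{1 + D}{-16 + D} - 6 \left(\frac{1 + D}{-16 + D}\right)^{2}}{-15 + \frac{1 + D}{-16 + D} + 2 \left(\frac{1 + D}{-16 + D}\right)^{2}} + 154 = \frac{45 - \frac{1 + D}{-16 + D} - 6 \frac{\left(1 + D\right)^{2}}{\left(-16 + D\right)^{2}}}{-15 + \frac{1 + D}{-16 + D} + 2 \frac{\left(1 + D\right)^{2}}{\left(-16 + D\right)^{2}}} + 154 = \frac{45 - \frac{1 + D}{-16 + D} - \frac{6 \left(1 + D\right)^{2}}{\left(-16 + D\right)^{2}}}{-15 + \frac{1 + D}{-16 + D} + \frac{2 \left(1 + D\right)^{2}}{\left(-16 + D\right)^{2}}} + 154 = 154 + \frac{45 - \frac{1 + D}{-16 + D} - \frac{6 \left(1 + D\right)^{2}}{\left(-16 + D\right)^{2}}}{-15 + \frac{1 + D}{-16 + D} + \frac{2 \left(1 + D\right)^{2}}{\left(-16 + D\right)^{2}}}$)
$-228096 - z{\left(-321 \right)} = -228096 - \frac{581986 - -22723269 + 1810 \left(-321\right)^{2}}{3854 - -150549 + 12 \left(-321\right)^{2}} = -228096 - \frac{581986 + 22723269 + 1810 \cdot 103041}{3854 + 150549 + 12 \cdot 103041} = -228096 - \frac{581986 + 22723269 + 186504210}{3854 + 150549 + 1236492} = -228096 - \frac{1}{1390895} \cdot 209809465 = -228096 - \frac{41961893}{278179} = - \frac{63493479077}{278179}$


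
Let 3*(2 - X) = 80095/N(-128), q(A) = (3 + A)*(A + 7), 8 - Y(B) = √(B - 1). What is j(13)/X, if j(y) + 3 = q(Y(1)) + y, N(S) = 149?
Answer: -78225/79201 ≈ -0.98768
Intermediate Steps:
Y(B) = 8 - √(-1 + B) (Y(B) = 8 - √(B - 1) = 8 - √(-1 + B))
q(A) = (3 + A)*(7 + A)
j(y) = 162 + y (j(y) = -3 + ((21 + (8 - √(-1 + 1))² + 10*(8 - √(-1 + 1))) + y) = -3 + ((21 + (8 - √0)² + 10*(8 - √0)) + y) = -3 + ((21 + (8 - 1*0)² + 10*(8 - 1*0)) + y) = -3 + ((21 + (8 + 0)² + 10*(8 + 0)) + y) = -3 + ((21 + 8² + 10*8) + y) = -3 + ((21 + 64 + 80) + y) = -3 + (165 + y) = 162 + y)
X = -79201/447 (X = 2 - 80095/(3*149) = 2 - ⅓*80095/149 = 2 - 80095/447 = -79201/447 ≈ -177.18)
j(13)/X = (162 + 13)/(-79201/447) = 175*(-447/79201) = -78225/79201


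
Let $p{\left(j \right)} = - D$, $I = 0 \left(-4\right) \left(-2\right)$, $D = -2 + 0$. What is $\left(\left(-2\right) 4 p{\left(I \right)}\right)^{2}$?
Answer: $256$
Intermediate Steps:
$D = -2$
$I = 0$ ($I = 0 \left(-2\right) = 0$)
$p{\left(j \right)} = 2$ ($p{\left(j \right)} = \left(-1\right) \left(-2\right) = 2$)
$\left(\left(-2\right) 4 p{\left(I \right)}\right)^{2} = \left(\left(-2\right) 4 \cdot 2\right)^{2} = \left(\left(-8\right) 2\right)^{2} = \left(-16\right)^{2} = 256$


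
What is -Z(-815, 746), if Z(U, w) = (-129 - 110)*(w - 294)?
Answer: 108028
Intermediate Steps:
Z(U, w) = 70266 - 239*w (Z(U, w) = -239*(-294 + w) = 70266 - 239*w)
-Z(-815, 746) = -(70266 - 239*746) = -(70266 - 178294) = -1*(-108028) = 108028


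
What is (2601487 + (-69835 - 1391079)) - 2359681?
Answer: -1219108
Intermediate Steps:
(2601487 + (-69835 - 1391079)) - 2359681 = (2601487 - 1460914) - 2359681 = 1140573 - 2359681 = -1219108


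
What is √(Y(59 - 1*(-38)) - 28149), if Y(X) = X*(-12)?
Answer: 3*I*√3257 ≈ 171.21*I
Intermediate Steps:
Y(X) = -12*X
√(Y(59 - 1*(-38)) - 28149) = √(-12*(59 - 1*(-38)) - 28149) = √(-12*(59 + 38) - 28149) = √(-12*97 - 28149) = √(-1164 - 28149) = √(-29313) = 3*I*√3257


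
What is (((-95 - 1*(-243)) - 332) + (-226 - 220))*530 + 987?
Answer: -332913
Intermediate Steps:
(((-95 - 1*(-243)) - 332) + (-226 - 220))*530 + 987 = (((-95 + 243) - 332) - 446)*530 + 987 = ((148 - 332) - 446)*530 + 987 = (-184 - 446)*530 + 987 = -630*530 + 987 = -333900 + 987 = -332913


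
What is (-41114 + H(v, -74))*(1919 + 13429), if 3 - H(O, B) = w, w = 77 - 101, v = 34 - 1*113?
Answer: -630603276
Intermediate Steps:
v = -79 (v = 34 - 113 = -79)
w = -24
H(O, B) = 27 (H(O, B) = 3 - 1*(-24) = 3 + 24 = 27)
(-41114 + H(v, -74))*(1919 + 13429) = (-41114 + 27)*(1919 + 13429) = -41087*15348 = -630603276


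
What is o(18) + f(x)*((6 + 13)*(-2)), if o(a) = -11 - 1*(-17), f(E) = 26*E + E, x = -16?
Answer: 16422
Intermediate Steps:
f(E) = 27*E
o(a) = 6 (o(a) = -11 + 17 = 6)
o(18) + f(x)*((6 + 13)*(-2)) = 6 + (27*(-16))*((6 + 13)*(-2)) = 6 - 8208*(-2) = 6 - 432*(-38) = 6 + 16416 = 16422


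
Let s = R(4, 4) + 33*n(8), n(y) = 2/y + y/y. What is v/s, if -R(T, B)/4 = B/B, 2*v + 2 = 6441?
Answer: 12878/149 ≈ 86.430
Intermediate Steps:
v = 6439/2 (v = -1 + (½)*6441 = -1 + 6441/2 = 6439/2 ≈ 3219.5)
n(y) = 1 + 2/y (n(y) = 2/y + 1 = 1 + 2/y)
R(T, B) = -4 (R(T, B) = -4*B/B = -4*1 = -4)
s = 149/4 (s = -4 + 33*((2 + 8)/8) = -4 + 33*((⅛)*10) = -4 + 33*(5/4) = -4 + 165/4 = 149/4 ≈ 37.250)
v/s = 6439/(2*(149/4)) = (6439/2)*(4/149) = 12878/149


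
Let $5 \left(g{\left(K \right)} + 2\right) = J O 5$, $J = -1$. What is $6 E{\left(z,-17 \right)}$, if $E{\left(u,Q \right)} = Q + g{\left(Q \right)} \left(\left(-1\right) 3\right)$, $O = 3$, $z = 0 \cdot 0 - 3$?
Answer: $-12$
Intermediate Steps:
$z = -3$ ($z = 0 - 3 = -3$)
$g{\left(K \right)} = -5$ ($g{\left(K \right)} = -2 + \frac{\left(-1\right) 3 \cdot 5}{5} = -2 + \frac{\left(-3\right) 5}{5} = -2 + \frac{1}{5} \left(-15\right) = -2 - 3 = -5$)
$E{\left(u,Q \right)} = 15 + Q$ ($E{\left(u,Q \right)} = Q - 5 \left(\left(-1\right) 3\right) = Q - -15 = Q + 15 = 15 + Q$)
$6 E{\left(z,-17 \right)} = 6 \left(15 - 17\right) = 6 \left(-2\right) = -12$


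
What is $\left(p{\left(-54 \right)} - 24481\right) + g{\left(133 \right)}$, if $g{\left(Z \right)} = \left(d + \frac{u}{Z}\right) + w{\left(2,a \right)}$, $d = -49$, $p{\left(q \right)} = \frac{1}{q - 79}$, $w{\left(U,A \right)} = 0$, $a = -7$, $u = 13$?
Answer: $- \frac{3262478}{133} \approx -24530.0$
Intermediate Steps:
$p{\left(q \right)} = \frac{1}{-79 + q}$
$g{\left(Z \right)} = -49 + \frac{13}{Z}$ ($g{\left(Z \right)} = \left(-49 + \frac{13}{Z}\right) + 0 = -49 + \frac{13}{Z}$)
$\left(p{\left(-54 \right)} - 24481\right) + g{\left(133 \right)} = \left(\frac{1}{-79 - 54} - 24481\right) - \left(49 - \frac{13}{133}\right) = \left(\frac{1}{-133} - 24481\right) + \left(-49 + 13 \cdot \frac{1}{133}\right) = \left(- \frac{1}{133} - 24481\right) + \left(-49 + \frac{13}{133}\right) = - \frac{3255974}{133} - \frac{6504}{133} = - \frac{3262478}{133}$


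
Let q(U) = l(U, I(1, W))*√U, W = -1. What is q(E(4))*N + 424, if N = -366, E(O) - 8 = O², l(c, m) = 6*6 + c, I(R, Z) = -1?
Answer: 424 - 43920*√6 ≈ -1.0716e+5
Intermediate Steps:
l(c, m) = 36 + c
E(O) = 8 + O²
q(U) = √U*(36 + U) (q(U) = (36 + U)*√U = √U*(36 + U))
q(E(4))*N + 424 = (√(8 + 4²)*(36 + (8 + 4²)))*(-366) + 424 = (√(8 + 16)*(36 + (8 + 16)))*(-366) + 424 = (√24*(36 + 24))*(-366) + 424 = ((2*√6)*60)*(-366) + 424 = (120*√6)*(-366) + 424 = -43920*√6 + 424 = 424 - 43920*√6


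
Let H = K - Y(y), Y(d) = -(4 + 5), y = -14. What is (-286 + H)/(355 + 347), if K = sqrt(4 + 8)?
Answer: -277/702 + sqrt(3)/351 ≈ -0.38965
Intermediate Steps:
K = 2*sqrt(3) (K = sqrt(12) = 2*sqrt(3) ≈ 3.4641)
Y(d) = -9 (Y(d) = -1*9 = -9)
H = 9 + 2*sqrt(3) (H = 2*sqrt(3) - 1*(-9) = 2*sqrt(3) + 9 = 9 + 2*sqrt(3) ≈ 12.464)
(-286 + H)/(355 + 347) = (-286 + (9 + 2*sqrt(3)))/(355 + 347) = (-277 + 2*sqrt(3))/702 = (-277 + 2*sqrt(3))*(1/702) = -277/702 + sqrt(3)/351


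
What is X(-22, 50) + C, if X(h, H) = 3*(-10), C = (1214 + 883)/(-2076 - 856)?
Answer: -90057/2932 ≈ -30.715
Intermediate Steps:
C = -2097/2932 (C = 2097/(-2932) = 2097*(-1/2932) = -2097/2932 ≈ -0.71521)
X(h, H) = -30
X(-22, 50) + C = -30 - 2097/2932 = -90057/2932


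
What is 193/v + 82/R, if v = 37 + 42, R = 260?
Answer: 28329/10270 ≈ 2.7584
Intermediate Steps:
v = 79
193/v + 82/R = 193/79 + 82/260 = 193*(1/79) + 82*(1/260) = 193/79 + 41/130 = 28329/10270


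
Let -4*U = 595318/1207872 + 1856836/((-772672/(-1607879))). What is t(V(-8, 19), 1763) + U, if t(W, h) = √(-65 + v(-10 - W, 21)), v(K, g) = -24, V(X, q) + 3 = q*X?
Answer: -28173312353366513/29165277312 + I*√89 ≈ -9.6599e+5 + 9.434*I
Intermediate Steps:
V(X, q) = -3 + X*q (V(X, q) = -3 + q*X = -3 + X*q)
U = -28173312353366513/29165277312 (U = -(595318/1207872 + 1856836/((-772672/(-1607879))))/4 = -(595318*(1/1207872) + 1856836/((-772672*(-1/1607879))))/4 = -(297659/603936 + 1856836/(772672/1607879))/4 = -(297659/603936 + 1856836*(1607879/772672))/4 = -(297659/603936 + 746391902711/193168)/4 = -¼*28173312353366513/7291319328 = -28173312353366513/29165277312 ≈ -9.6599e+5)
t(W, h) = I*√89 (t(W, h) = √(-65 - 24) = √(-89) = I*√89)
t(V(-8, 19), 1763) + U = I*√89 - 28173312353366513/29165277312 = -28173312353366513/29165277312 + I*√89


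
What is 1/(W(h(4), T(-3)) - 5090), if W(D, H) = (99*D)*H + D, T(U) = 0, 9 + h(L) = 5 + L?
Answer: -1/5090 ≈ -0.00019646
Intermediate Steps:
h(L) = -4 + L (h(L) = -9 + (5 + L) = -4 + L)
W(D, H) = D + 99*D*H (W(D, H) = 99*D*H + D = D + 99*D*H)
1/(W(h(4), T(-3)) - 5090) = 1/((-4 + 4)*(1 + 99*0) - 5090) = 1/(0*(1 + 0) - 5090) = 1/(0*1 - 5090) = 1/(0 - 5090) = 1/(-5090) = -1/5090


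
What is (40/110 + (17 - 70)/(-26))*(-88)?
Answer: -2748/13 ≈ -211.38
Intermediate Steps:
(40/110 + (17 - 70)/(-26))*(-88) = (40*(1/110) - 53*(-1/26))*(-88) = (4/11 + 53/26)*(-88) = (687/286)*(-88) = -2748/13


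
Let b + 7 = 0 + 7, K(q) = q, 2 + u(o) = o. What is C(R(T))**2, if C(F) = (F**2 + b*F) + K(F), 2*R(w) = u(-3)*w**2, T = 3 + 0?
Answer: 3744225/16 ≈ 2.3401e+5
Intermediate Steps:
u(o) = -2 + o
T = 3
b = 0 (b = -7 + (0 + 7) = -7 + 7 = 0)
R(w) = -5*w**2/2 (R(w) = ((-2 - 3)*w**2)/2 = (-5*w**2)/2 = -5*w**2/2)
C(F) = F + F**2 (C(F) = (F**2 + 0*F) + F = (F**2 + 0) + F = F**2 + F = F + F**2)
C(R(T))**2 = ((-5/2*3**2)*(1 - 5/2*3**2))**2 = ((-5/2*9)*(1 - 5/2*9))**2 = (-45*(1 - 45/2)/2)**2 = (-45/2*(-43/2))**2 = (1935/4)**2 = 3744225/16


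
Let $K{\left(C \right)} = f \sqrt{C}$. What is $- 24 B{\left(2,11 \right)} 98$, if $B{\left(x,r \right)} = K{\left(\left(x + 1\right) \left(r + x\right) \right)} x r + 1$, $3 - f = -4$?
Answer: $-2352 - 362208 \sqrt{39} \approx -2.2643 \cdot 10^{6}$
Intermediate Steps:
$f = 7$ ($f = 3 - -4 = 3 + 4 = 7$)
$K{\left(C \right)} = 7 \sqrt{C}$
$B{\left(x,r \right)} = 1 + 7 r x \sqrt{\left(1 + x\right) \left(r + x\right)}$ ($B{\left(x,r \right)} = 7 \sqrt{\left(x + 1\right) \left(r + x\right)} x r + 1 = 7 \sqrt{\left(1 + x\right) \left(r + x\right)} x r + 1 = 7 x \sqrt{\left(1 + x\right) \left(r + x\right)} r + 1 = 7 r x \sqrt{\left(1 + x\right) \left(r + x\right)} + 1 = 1 + 7 r x \sqrt{\left(1 + x\right) \left(r + x\right)}$)
$- 24 B{\left(2,11 \right)} 98 = - 24 \left(1 + 7 \cdot 11 \cdot 2 \sqrt{11 + 2 + 2^{2} + 11 \cdot 2}\right) 98 = - 24 \left(1 + 7 \cdot 11 \cdot 2 \sqrt{11 + 2 + 4 + 22}\right) 98 = - 24 \left(1 + 7 \cdot 11 \cdot 2 \sqrt{39}\right) 98 = - 24 \left(1 + 154 \sqrt{39}\right) 98 = \left(-24 - 3696 \sqrt{39}\right) 98 = -2352 - 362208 \sqrt{39}$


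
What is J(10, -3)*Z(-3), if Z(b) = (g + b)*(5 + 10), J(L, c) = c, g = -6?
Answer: 405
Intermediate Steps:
Z(b) = -90 + 15*b (Z(b) = (-6 + b)*(5 + 10) = (-6 + b)*15 = -90 + 15*b)
J(10, -3)*Z(-3) = -3*(-90 + 15*(-3)) = -3*(-90 - 45) = -3*(-135) = 405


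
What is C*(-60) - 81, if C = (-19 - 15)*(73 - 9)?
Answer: 130479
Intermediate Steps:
C = -2176 (C = -34*64 = -2176)
C*(-60) - 81 = -2176*(-60) - 81 = 130560 - 81 = 130479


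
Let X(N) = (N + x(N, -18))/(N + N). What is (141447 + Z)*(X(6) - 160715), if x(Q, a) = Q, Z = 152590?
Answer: -47255862418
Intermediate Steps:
X(N) = 1 (X(N) = (N + N)/(N + N) = (2*N)/((2*N)) = (2*N)*(1/(2*N)) = 1)
(141447 + Z)*(X(6) - 160715) = (141447 + 152590)*(1 - 160715) = 294037*(-160714) = -47255862418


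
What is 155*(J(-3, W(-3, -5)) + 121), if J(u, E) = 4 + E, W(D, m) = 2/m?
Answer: 19313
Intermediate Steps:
155*(J(-3, W(-3, -5)) + 121) = 155*((4 + 2/(-5)) + 121) = 155*((4 + 2*(-⅕)) + 121) = 155*((4 - ⅖) + 121) = 155*(18/5 + 121) = 155*(623/5) = 19313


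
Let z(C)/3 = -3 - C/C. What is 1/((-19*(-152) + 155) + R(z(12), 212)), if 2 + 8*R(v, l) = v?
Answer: 4/12165 ≈ 0.00032881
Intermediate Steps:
z(C) = -12 (z(C) = 3*(-3 - C/C) = 3*(-3 - 1*1) = 3*(-3 - 1) = 3*(-4) = -12)
R(v, l) = -1/4 + v/8
1/((-19*(-152) + 155) + R(z(12), 212)) = 1/((-19*(-152) + 155) + (-1/4 + (1/8)*(-12))) = 1/((2888 + 155) + (-1/4 - 3/2)) = 1/(3043 - 7/4) = 1/(12165/4) = 4/12165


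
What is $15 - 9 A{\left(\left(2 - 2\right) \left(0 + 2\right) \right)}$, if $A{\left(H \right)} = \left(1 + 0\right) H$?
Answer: $15$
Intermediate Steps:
$A{\left(H \right)} = H$ ($A{\left(H \right)} = 1 H = H$)
$15 - 9 A{\left(\left(2 - 2\right) \left(0 + 2\right) \right)} = 15 - 9 \left(2 - 2\right) \left(0 + 2\right) = 15 - 9 \cdot 0 \cdot 2 = 15 - 0 = 15 + 0 = 15$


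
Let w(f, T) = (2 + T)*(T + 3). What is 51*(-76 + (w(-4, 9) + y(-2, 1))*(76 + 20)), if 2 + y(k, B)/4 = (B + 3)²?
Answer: 916572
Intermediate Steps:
y(k, B) = -8 + 4*(3 + B)² (y(k, B) = -8 + 4*(B + 3)² = -8 + 4*(3 + B)²)
w(f, T) = (2 + T)*(3 + T)
51*(-76 + (w(-4, 9) + y(-2, 1))*(76 + 20)) = 51*(-76 + ((6 + 9² + 5*9) + (-8 + 4*(3 + 1)²))*(76 + 20)) = 51*(-76 + ((6 + 81 + 45) + (-8 + 4*4²))*96) = 51*(-76 + (132 + (-8 + 4*16))*96) = 51*(-76 + (132 + (-8 + 64))*96) = 51*(-76 + (132 + 56)*96) = 51*(-76 + 188*96) = 51*(-76 + 18048) = 51*17972 = 916572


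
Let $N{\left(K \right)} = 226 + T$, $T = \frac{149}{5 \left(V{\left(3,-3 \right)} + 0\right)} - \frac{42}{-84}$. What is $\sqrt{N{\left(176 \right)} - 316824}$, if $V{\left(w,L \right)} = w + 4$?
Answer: $\frac{i \sqrt{1551306890}}{70} \approx 562.67 i$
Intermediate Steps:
$V{\left(w,L \right)} = 4 + w$
$T = \frac{333}{70}$ ($T = \frac{149}{5 \left(\left(4 + 3\right) + 0\right)} - \frac{42}{-84} = \frac{149}{5 \left(7 + 0\right)} - - \frac{1}{2} = \frac{149}{5 \cdot 7} + \frac{1}{2} = \frac{149}{35} + \frac{1}{2} = \frac{333}{70} \approx 4.7571$)
$N{\left(K \right)} = \frac{16153}{70}$ ($N{\left(K \right)} = 226 + \frac{333}{70} = \frac{16153}{70}$)
$\sqrt{N{\left(176 \right)} - 316824} = \sqrt{\frac{16153}{70} - 316824} = \sqrt{- \frac{22161527}{70}} = \frac{i \sqrt{1551306890}}{70}$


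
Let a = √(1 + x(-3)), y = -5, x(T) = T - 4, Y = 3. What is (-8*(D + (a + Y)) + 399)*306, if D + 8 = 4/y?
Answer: 681462/5 - 2448*I*√6 ≈ 1.3629e+5 - 5996.4*I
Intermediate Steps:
x(T) = -4 + T
a = I*√6 (a = √(1 + (-4 - 3)) = √(1 - 7) = √(-6) = I*√6 ≈ 2.4495*I)
D = -44/5 (D = -8 + 4/(-5) = -8 + 4*(-⅕) = -8 - ⅘ = -44/5 ≈ -8.8000)
(-8*(D + (a + Y)) + 399)*306 = (-8*(-44/5 + (I*√6 + 3)) + 399)*306 = (-8*(-44/5 + (3 + I*√6)) + 399)*306 = (-8*(-29/5 + I*√6) + 399)*306 = ((232/5 - 8*I*√6) + 399)*306 = (2227/5 - 8*I*√6)*306 = 681462/5 - 2448*I*√6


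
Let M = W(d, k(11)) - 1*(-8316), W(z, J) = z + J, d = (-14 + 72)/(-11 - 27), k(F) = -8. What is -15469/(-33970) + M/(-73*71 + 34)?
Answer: -3847899571/3323319070 ≈ -1.1578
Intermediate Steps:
d = -29/19 (d = 58/(-38) = 58*(-1/38) = -29/19 ≈ -1.5263)
W(z, J) = J + z
M = 157823/19 (M = (-8 - 29/19) - 1*(-8316) = -181/19 + 8316 = 157823/19 ≈ 8306.5)
-15469/(-33970) + M/(-73*71 + 34) = -15469/(-33970) + 157823/(19*(-73*71 + 34)) = -15469*(-1/33970) + 157823/(19*(-5183 + 34)) = 15469/33970 + (157823/19)/(-5149) = 15469/33970 + (157823/19)*(-1/5149) = 15469/33970 - 157823/97831 = -3847899571/3323319070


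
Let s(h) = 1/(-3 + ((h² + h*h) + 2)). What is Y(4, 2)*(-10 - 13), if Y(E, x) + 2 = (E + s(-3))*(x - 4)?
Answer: 3956/17 ≈ 232.71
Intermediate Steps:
s(h) = 1/(-1 + 2*h²) (s(h) = 1/(-3 + ((h² + h²) + 2)) = 1/(-3 + (2*h² + 2)) = 1/(-3 + (2 + 2*h²)) = 1/(-1 + 2*h²))
Y(E, x) = -2 + (-4 + x)*(1/17 + E) (Y(E, x) = -2 + (E + 1/(-1 + 2*(-3)²))*(x - 4) = -2 + (E + 1/(-1 + 2*9))*(-4 + x) = -2 + (E + 1/(-1 + 18))*(-4 + x) = -2 + (E + 1/17)*(-4 + x) = -2 + (1/17 + E)*(-4 + x) = -2 + (-4 + x)*(1/17 + E))
Y(4, 2)*(-10 - 13) = (-38/17 - 4*4 + (1/17)*2 + 4*2)*(-10 - 13) = (-38/17 - 16 + 2/17 + 8)*(-23) = -172/17*(-23) = 3956/17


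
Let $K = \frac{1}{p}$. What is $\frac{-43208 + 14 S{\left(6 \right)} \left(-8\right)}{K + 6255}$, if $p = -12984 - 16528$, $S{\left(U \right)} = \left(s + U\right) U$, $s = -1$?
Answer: $- \frac{1374314816}{184597559} \approx -7.4449$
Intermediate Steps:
$S{\left(U \right)} = U \left(-1 + U\right)$ ($S{\left(U \right)} = \left(-1 + U\right) U = U \left(-1 + U\right)$)
$p = -29512$ ($p = -12984 - 16528 = -29512$)
$K = - \frac{1}{29512}$ ($K = \frac{1}{-29512} = - \frac{1}{29512} \approx -3.3885 \cdot 10^{-5}$)
$\frac{-43208 + 14 S{\left(6 \right)} \left(-8\right)}{K + 6255} = \frac{-43208 + 14 \cdot 6 \left(-1 + 6\right) \left(-8\right)}{- \frac{1}{29512} + 6255} = \frac{-43208 + 14 \cdot 6 \cdot 5 \left(-8\right)}{\frac{184597559}{29512}} = \left(-43208 + 14 \cdot 30 \left(-8\right)\right) \frac{29512}{184597559} = \left(-43208 + 420 \left(-8\right)\right) \frac{29512}{184597559} = \left(-43208 - 3360\right) \frac{29512}{184597559} = \left(-46568\right) \frac{29512}{184597559} = - \frac{1374314816}{184597559}$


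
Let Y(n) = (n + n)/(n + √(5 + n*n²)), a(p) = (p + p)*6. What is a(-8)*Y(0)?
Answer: 0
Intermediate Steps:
a(p) = 12*p (a(p) = (2*p)*6 = 12*p)
Y(n) = 2*n/(n + √(5 + n³)) (Y(n) = (2*n)/(n + √(5 + n³)) = 2*n/(n + √(5 + n³)))
a(-8)*Y(0) = (12*(-8))*(2*0/(0 + √(5 + 0³))) = -192*0/(0 + √(5 + 0)) = -192*0/(0 + √5) = -192*0/(√5) = -192*0*√5/5 = -96*0 = 0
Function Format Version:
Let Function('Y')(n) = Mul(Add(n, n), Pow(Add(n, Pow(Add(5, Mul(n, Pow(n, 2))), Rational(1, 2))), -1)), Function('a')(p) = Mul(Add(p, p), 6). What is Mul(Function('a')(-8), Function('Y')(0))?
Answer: 0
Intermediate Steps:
Function('a')(p) = Mul(12, p) (Function('a')(p) = Mul(Mul(2, p), 6) = Mul(12, p))
Function('Y')(n) = Mul(2, n, Pow(Add(n, Pow(Add(5, Pow(n, 3)), Rational(1, 2))), -1)) (Function('Y')(n) = Mul(Mul(2, n), Pow(Add(n, Pow(Add(5, Pow(n, 3)), Rational(1, 2))), -1)) = Mul(2, n, Pow(Add(n, Pow(Add(5, Pow(n, 3)), Rational(1, 2))), -1)))
Mul(Function('a')(-8), Function('Y')(0)) = Mul(Mul(12, -8), Mul(2, 0, Pow(Add(0, Pow(Add(5, Pow(0, 3)), Rational(1, 2))), -1))) = Mul(-96, Mul(2, 0, Pow(Add(0, Pow(Add(5, 0), Rational(1, 2))), -1))) = Mul(-96, Mul(2, 0, Pow(Add(0, Pow(5, Rational(1, 2))), -1))) = Mul(-96, Mul(2, 0, Pow(Pow(5, Rational(1, 2)), -1))) = Mul(-96, Mul(2, 0, Mul(Rational(1, 5), Pow(5, Rational(1, 2))))) = Mul(-96, 0) = 0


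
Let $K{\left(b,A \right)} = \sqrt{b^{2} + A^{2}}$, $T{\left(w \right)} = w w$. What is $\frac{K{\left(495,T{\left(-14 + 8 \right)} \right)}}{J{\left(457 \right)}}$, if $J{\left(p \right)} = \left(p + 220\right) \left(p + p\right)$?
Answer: $\frac{9 \sqrt{3041}}{618778} \approx 0.00080208$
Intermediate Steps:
$J{\left(p \right)} = 2 p \left(220 + p\right)$ ($J{\left(p \right)} = \left(220 + p\right) 2 p = 2 p \left(220 + p\right)$)
$T{\left(w \right)} = w^{2}$
$K{\left(b,A \right)} = \sqrt{A^{2} + b^{2}}$
$\frac{K{\left(495,T{\left(-14 + 8 \right)} \right)}}{J{\left(457 \right)}} = \frac{\sqrt{\left(\left(-14 + 8\right)^{2}\right)^{2} + 495^{2}}}{2 \cdot 457 \left(220 + 457\right)} = \frac{\sqrt{\left(\left(-6\right)^{2}\right)^{2} + 245025}}{2 \cdot 457 \cdot 677} = \frac{\sqrt{36^{2} + 245025}}{618778} = \sqrt{1296 + 245025} \cdot \frac{1}{618778} = \sqrt{246321} \cdot \frac{1}{618778} = 9 \sqrt{3041} \cdot \frac{1}{618778} = \frac{9 \sqrt{3041}}{618778}$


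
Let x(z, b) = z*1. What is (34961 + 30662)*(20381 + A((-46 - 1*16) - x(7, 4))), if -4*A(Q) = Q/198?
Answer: 353091573161/264 ≈ 1.3375e+9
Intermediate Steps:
x(z, b) = z
A(Q) = -Q/792 (A(Q) = -Q/(4*198) = -Q/792)
(34961 + 30662)*(20381 + A((-46 - 1*16) - x(7, 4))) = (34961 + 30662)*(20381 - ((-46 - 1*16) - 1*7)/792) = 65623*(20381 - ((-46 - 16) - 7)/792) = 65623*(20381 - (-62 - 7)/792) = 65623*(20381 - 1/792*(-69)) = 65623*(20381 + 23/264) = 65623*(5380607/264) = 353091573161/264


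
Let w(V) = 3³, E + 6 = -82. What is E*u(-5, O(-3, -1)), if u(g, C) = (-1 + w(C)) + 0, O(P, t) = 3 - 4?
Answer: -2288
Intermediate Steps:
O(P, t) = -1
E = -88 (E = -6 - 82 = -88)
w(V) = 27
u(g, C) = 26 (u(g, C) = (-1 + 27) + 0 = 26 + 0 = 26)
E*u(-5, O(-3, -1)) = -88*26 = -2288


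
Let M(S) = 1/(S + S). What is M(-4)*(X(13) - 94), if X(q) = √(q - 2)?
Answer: 47/4 - √11/8 ≈ 11.335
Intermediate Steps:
X(q) = √(-2 + q)
M(S) = 1/(2*S)
M(-4)*(X(13) - 94) = ((½)/(-4))*(√(-2 + 13) - 94) = ((½)*(-¼))*(√11 - 94) = -(-94 + √11)/8 = 47/4 - √11/8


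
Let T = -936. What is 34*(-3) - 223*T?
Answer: 208626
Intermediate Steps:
34*(-3) - 223*T = 34*(-3) - 223*(-936) = -102 + 208728 = 208626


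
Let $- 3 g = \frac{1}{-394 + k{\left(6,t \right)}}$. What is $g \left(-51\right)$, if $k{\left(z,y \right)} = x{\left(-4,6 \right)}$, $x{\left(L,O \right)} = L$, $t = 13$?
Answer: $- \frac{17}{398} \approx -0.042714$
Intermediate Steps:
$k{\left(z,y \right)} = -4$
$g = \frac{1}{1194}$ ($g = - \frac{1}{3 \left(-394 - 4\right)} = - \frac{1}{3 \left(-398\right)} = \left(- \frac{1}{3}\right) \left(- \frac{1}{398}\right) = \frac{1}{1194} \approx 0.00083752$)
$g \left(-51\right) = \frac{1}{1194} \left(-51\right) = - \frac{17}{398}$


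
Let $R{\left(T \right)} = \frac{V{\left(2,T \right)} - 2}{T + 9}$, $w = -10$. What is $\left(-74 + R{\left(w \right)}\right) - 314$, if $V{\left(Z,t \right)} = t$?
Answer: $-376$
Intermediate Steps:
$R{\left(T \right)} = \frac{-2 + T}{9 + T}$ ($R{\left(T \right)} = \frac{T - 2}{T + 9} = \frac{-2 + T}{9 + T}$)
$\left(-74 + R{\left(w \right)}\right) - 314 = \left(-74 + \frac{-2 - 10}{9 - 10}\right) - 314 = \left(-74 + \frac{1}{-1} \left(-12\right)\right) - 314 = \left(-74 - -12\right) - 314 = \left(-74 + 12\right) - 314 = -62 - 314 = -376$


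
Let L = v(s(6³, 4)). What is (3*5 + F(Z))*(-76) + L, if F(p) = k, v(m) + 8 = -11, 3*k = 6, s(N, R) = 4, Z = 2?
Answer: -1311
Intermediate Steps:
k = 2 (k = (⅓)*6 = 2)
v(m) = -19 (v(m) = -8 - 11 = -19)
L = -19
F(p) = 2
(3*5 + F(Z))*(-76) + L = (3*5 + 2)*(-76) - 19 = (15 + 2)*(-76) - 19 = 17*(-76) - 19 = -1292 - 19 = -1311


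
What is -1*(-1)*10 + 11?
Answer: 21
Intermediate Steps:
-1*(-1)*10 + 11 = 1*10 + 11 = 10 + 11 = 21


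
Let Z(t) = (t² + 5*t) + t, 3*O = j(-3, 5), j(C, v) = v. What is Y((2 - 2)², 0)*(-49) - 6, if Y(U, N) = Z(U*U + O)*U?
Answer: -6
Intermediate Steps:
O = 5/3 (O = (⅓)*5 = 5/3 ≈ 1.6667)
Z(t) = t² + 6*t
Y(U, N) = U*(5/3 + U²)*(23/3 + U²) (Y(U, N) = ((U*U + 5/3)*(6 + (U*U + 5/3)))*U = ((U² + 5/3)*(6 + (U² + 5/3)))*U = ((5/3 + U²)*(6 + (5/3 + U²)))*U = ((5/3 + U²)*(23/3 + U²))*U = U*(5/3 + U²)*(23/3 + U²))
Y((2 - 2)², 0)*(-49) - 6 = ((2 - 2)²*(115 + 9*((2 - 2)²)⁴ + 84*((2 - 2)²)²)/9)*(-49) - 6 = ((⅑)*0²*(115 + 9*(0²)⁴ + 84*(0²)²))*(-49) - 6 = ((⅑)*0*(115 + 9*0⁴ + 84*0²))*(-49) - 6 = ((⅑)*0*(115 + 9*0 + 84*0))*(-49) - 6 = ((⅑)*0*(115 + 0 + 0))*(-49) - 6 = ((⅑)*0*115)*(-49) - 6 = 0*(-49) - 6 = 0 - 6 = -6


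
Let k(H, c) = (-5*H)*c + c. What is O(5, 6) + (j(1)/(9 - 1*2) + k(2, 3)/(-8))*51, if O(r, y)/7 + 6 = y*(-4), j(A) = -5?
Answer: -4161/56 ≈ -74.304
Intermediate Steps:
k(H, c) = c - 5*H*c (k(H, c) = -5*H*c + c = c - 5*H*c)
O(r, y) = -42 - 28*y (O(r, y) = -42 + 7*(y*(-4)) = -42 + 7*(-4*y) = -42 - 28*y)
O(5, 6) + (j(1)/(9 - 1*2) + k(2, 3)/(-8))*51 = (-42 - 28*6) + (-5/(9 - 1*2) + (3*(1 - 5*2))/(-8))*51 = (-42 - 168) + (-5/(9 - 2) + (3*(1 - 10))*(-⅛))*51 = -210 + (-5/7 + (3*(-9))*(-⅛))*51 = -210 + (-5*⅐ - 27*(-⅛))*51 = -210 + (-5/7 + 27/8)*51 = -210 + (149/56)*51 = -210 + 7599/56 = -4161/56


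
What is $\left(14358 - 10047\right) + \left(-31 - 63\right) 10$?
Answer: $3371$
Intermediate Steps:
$\left(14358 - 10047\right) + \left(-31 - 63\right) 10 = \left(14358 - 10047\right) - 940 = 4311 - 940 = 3371$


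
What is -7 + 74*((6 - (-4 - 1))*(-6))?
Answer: -4891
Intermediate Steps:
-7 + 74*((6 - (-4 - 1))*(-6)) = -7 + 74*((6 - 1*(-5))*(-6)) = -7 + 74*((6 + 5)*(-6)) = -7 + 74*(11*(-6)) = -7 + 74*(-66) = -7 - 4884 = -4891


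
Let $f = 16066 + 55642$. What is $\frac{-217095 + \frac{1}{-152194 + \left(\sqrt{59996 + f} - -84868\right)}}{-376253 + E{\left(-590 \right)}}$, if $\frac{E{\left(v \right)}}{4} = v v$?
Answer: $- \frac{492008756377833}{2302923704981042} - \frac{\sqrt{32926}}{2302923704981042} \approx -0.21365$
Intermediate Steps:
$E{\left(v \right)} = 4 v^{2}$ ($E{\left(v \right)} = 4 v v = 4 v^{2}$)
$f = 71708$
$\frac{-217095 + \frac{1}{-152194 + \left(\sqrt{59996 + f} - -84868\right)}}{-376253 + E{\left(-590 \right)}} = \frac{-217095 + \frac{1}{-152194 + \left(\sqrt{59996 + 71708} - -84868\right)}}{-376253 + 4 \left(-590\right)^{2}} = \frac{-217095 + \frac{1}{-152194 + \left(\sqrt{131704} + 84868\right)}}{-376253 + 4 \cdot 348100} = \frac{-217095 + \frac{1}{-152194 + \left(2 \sqrt{32926} + 84868\right)}}{-376253 + 1392400} = \frac{-217095 + \frac{1}{-152194 + \left(84868 + 2 \sqrt{32926}\right)}}{1016147} = \left(-217095 + \frac{1}{-67326 + 2 \sqrt{32926}}\right) \frac{1}{1016147} = - \frac{217095}{1016147} + \frac{1}{1016147 \left(-67326 + 2 \sqrt{32926}\right)}$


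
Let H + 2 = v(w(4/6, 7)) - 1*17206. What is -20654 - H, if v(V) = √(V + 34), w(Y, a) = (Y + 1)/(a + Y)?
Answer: -3446 - √18101/23 ≈ -3451.9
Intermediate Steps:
w(Y, a) = (1 + Y)/(Y + a)
v(V) = √(34 + V)
H = -17208 + √18101/23 (H = -2 + (√(34 + (1 + 4/6)/(4/6 + 7)) - 1*17206) = -2 + (√(34 + (1 + 4*(⅙))/(4*(⅙) + 7)) - 17206) = -2 + (√(34 + (1 + ⅔)/(⅔ + 7)) - 17206) = -2 + (√(34 + (5/3)/(23/3)) - 17206) = -2 + (√(34 + (3/23)*(5/3)) - 17206) = -2 + (√(34 + 5/23) - 17206) = -2 + (√(787/23) - 17206) = -2 + (√18101/23 - 17206) = -2 + (-17206 + √18101/23) = -17208 + √18101/23 ≈ -17202.)
-20654 - H = -20654 - (-17208 + √18101/23) = -20654 + (17208 - √18101/23) = -3446 - √18101/23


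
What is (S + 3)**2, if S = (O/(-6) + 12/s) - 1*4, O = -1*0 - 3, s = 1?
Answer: 529/4 ≈ 132.25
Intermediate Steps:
O = -3 (O = 0 - 3 = -3)
S = 17/2 (S = (-3/(-6) + 12/1) - 1*4 = (-3*(-1/6) + 12*1) - 4 = (1/2 + 12) - 4 = 25/2 - 4 = 17/2 ≈ 8.5000)
(S + 3)**2 = (17/2 + 3)**2 = (23/2)**2 = 529/4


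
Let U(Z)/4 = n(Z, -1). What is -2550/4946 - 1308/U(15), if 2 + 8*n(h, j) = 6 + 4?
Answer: -809946/2473 ≈ -327.52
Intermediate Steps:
n(h, j) = 1 (n(h, j) = -¼ + (6 + 4)/8 = -¼ + (⅛)*10 = -¼ + 5/4 = 1)
U(Z) = 4 (U(Z) = 4*1 = 4)
-2550/4946 - 1308/U(15) = -2550/4946 - 1308/4 = -2550*1/4946 - 1308*¼ = -1275/2473 - 327 = -809946/2473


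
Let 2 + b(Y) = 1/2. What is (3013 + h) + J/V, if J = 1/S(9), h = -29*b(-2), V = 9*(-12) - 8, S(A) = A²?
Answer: 28718873/9396 ≈ 3056.5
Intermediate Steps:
V = -116 (V = -108 - 8 = -116)
b(Y) = -3/2 (b(Y) = -2 + 1/2 = -2 + ½ = -3/2)
h = 87/2 (h = -29*(-3/2) = 87/2 ≈ 43.500)
J = 1/81 (J = 1/(9²) = 1/81 ≈ 0.012346)
(3013 + h) + J/V = (3013 + 87/2) + (1/81)/(-116) = 6113/2 + (1/81)*(-1/116) = 6113/2 - 1/9396 = 28718873/9396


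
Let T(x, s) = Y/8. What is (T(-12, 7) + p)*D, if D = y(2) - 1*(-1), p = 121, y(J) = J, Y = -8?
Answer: 360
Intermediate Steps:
D = 3 (D = 2 - 1*(-1) = 2 + 1 = 3)
T(x, s) = -1 (T(x, s) = -8/8 = -8*1/8 = -1)
(T(-12, 7) + p)*D = (-1 + 121)*3 = 120*3 = 360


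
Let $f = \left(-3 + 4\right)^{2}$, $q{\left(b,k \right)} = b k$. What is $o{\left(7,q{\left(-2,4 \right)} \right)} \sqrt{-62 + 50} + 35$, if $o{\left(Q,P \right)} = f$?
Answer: $35 + 2 i \sqrt{3} \approx 35.0 + 3.4641 i$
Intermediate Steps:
$f = 1$ ($f = 1^{2} = 1$)
$o{\left(Q,P \right)} = 1$
$o{\left(7,q{\left(-2,4 \right)} \right)} \sqrt{-62 + 50} + 35 = 1 \sqrt{-62 + 50} + 35 = 1 \sqrt{-12} + 35 = 1 \cdot 2 i \sqrt{3} + 35 = 2 i \sqrt{3} + 35 = 35 + 2 i \sqrt{3}$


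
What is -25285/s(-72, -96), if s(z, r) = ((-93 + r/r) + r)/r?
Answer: -606840/47 ≈ -12911.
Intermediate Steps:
s(z, r) = (-92 + r)/r (s(z, r) = ((-93 + 1) + r)/r = (-92 + r)/r)
-25285/s(-72, -96) = -25285*(-96/(-92 - 96)) = -25285/((-1/96*(-188))) = -25285/47/24 = -25285*24/47 = -606840/47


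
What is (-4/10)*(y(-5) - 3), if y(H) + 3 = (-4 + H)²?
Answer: -30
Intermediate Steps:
y(H) = -3 + (-4 + H)²
(-4/10)*(y(-5) - 3) = (-4/10)*((-3 + (-4 - 5)²) - 3) = (-4*⅒)*((-3 + (-9)²) - 3) = -2*((-3 + 81) - 3)/5 = -2*(78 - 3)/5 = -⅖*75 = -30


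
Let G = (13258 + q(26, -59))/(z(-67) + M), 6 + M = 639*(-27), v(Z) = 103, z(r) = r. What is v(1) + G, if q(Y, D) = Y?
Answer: 885647/8663 ≈ 102.23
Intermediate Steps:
M = -17259 (M = -6 + 639*(-27) = -6 - 17253 = -17259)
G = -6642/8663 (G = (13258 + 26)/(-67 - 17259) = 13284/(-17326) = 13284*(-1/17326) = -6642/8663 ≈ -0.76671)
v(1) + G = 103 - 6642/8663 = 885647/8663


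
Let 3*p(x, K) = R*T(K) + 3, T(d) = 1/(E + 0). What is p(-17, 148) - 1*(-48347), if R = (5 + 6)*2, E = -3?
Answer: 435110/9 ≈ 48346.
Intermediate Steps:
T(d) = -⅓ (T(d) = 1/(-3 + 0) = 1/(-3) = -⅓)
R = 22 (R = 11*2 = 22)
p(x, K) = -13/9 (p(x, K) = (22*(-⅓) + 3)/3 = (-22/3 + 3)/3 = (⅓)*(-13/3) = -13/9)
p(-17, 148) - 1*(-48347) = -13/9 - 1*(-48347) = -13/9 + 48347 = 435110/9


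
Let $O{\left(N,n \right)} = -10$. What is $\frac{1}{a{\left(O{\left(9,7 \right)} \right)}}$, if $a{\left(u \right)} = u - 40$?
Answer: $- \frac{1}{50} \approx -0.02$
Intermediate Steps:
$a{\left(u \right)} = -40 + u$ ($a{\left(u \right)} = u - 40 = -40 + u$)
$\frac{1}{a{\left(O{\left(9,7 \right)} \right)}} = \frac{1}{-40 - 10} = \frac{1}{-50} = - \frac{1}{50}$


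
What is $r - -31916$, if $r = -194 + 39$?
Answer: $31761$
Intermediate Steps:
$r = -155$
$r - -31916 = -155 - -31916 = -155 + 31916 = 31761$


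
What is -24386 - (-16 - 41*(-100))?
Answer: -28470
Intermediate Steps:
-24386 - (-16 - 41*(-100)) = -24386 - (-16 + 4100) = -24386 - 1*4084 = -24386 - 4084 = -28470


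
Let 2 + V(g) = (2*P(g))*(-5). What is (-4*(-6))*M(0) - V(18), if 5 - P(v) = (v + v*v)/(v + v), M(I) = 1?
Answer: -19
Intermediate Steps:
P(v) = 5 - (v + v²)/(2*v) (P(v) = 5 - (v + v*v)/(v + v) = 5 - (v + v²)/(2*v))
V(g) = -47 + 5*g (V(g) = -2 + (2*(9/2 - g/2))*(-5) = -2 + (9 - g)*(-5) = -2 + (-45 + 5*g) = -47 + 5*g)
(-4*(-6))*M(0) - V(18) = -4*(-6)*1 - (-47 + 5*18) = 24*1 - (-47 + 90) = 24 - 1*43 = 24 - 43 = -19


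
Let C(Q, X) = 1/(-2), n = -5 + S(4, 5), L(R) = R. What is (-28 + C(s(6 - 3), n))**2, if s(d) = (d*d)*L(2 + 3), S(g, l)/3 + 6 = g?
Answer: 3249/4 ≈ 812.25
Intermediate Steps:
S(g, l) = -18 + 3*g
s(d) = 5*d**2 (s(d) = (d*d)*(2 + 3) = d**2*5 = 5*d**2)
n = -11 (n = -5 + (-18 + 3*4) = -5 + (-18 + 12) = -5 - 6 = -11)
C(Q, X) = -1/2
(-28 + C(s(6 - 3), n))**2 = (-28 - 1/2)**2 = (-57/2)**2 = 3249/4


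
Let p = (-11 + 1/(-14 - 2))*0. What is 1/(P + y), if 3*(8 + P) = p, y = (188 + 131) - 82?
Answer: 1/229 ≈ 0.0043668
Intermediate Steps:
y = 237 (y = 319 - 82 = 237)
p = 0 (p = (-11 + 1/(-16))*0 = (-11 - 1/16)*0 = -177/16*0 = 0)
P = -8 (P = -8 + (1/3)*0 = -8 + 0 = -8)
1/(P + y) = 1/(-8 + 237) = 1/229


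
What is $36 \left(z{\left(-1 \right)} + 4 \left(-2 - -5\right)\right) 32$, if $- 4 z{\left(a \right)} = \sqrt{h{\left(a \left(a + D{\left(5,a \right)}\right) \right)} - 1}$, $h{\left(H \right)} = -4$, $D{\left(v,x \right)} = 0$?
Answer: $13824 - 288 i \sqrt{5} \approx 13824.0 - 643.99 i$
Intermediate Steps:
$z{\left(a \right)} = - \frac{i \sqrt{5}}{4}$ ($z{\left(a \right)} = - \frac{\sqrt{-4 - 1}}{4} = - \frac{\sqrt{-5}}{4} = - \frac{i \sqrt{5}}{4}$)
$36 \left(z{\left(-1 \right)} + 4 \left(-2 - -5\right)\right) 32 = 36 \left(- \frac{i \sqrt{5}}{4} + 4 \left(-2 - -5\right)\right) 32 = 36 \left(- \frac{i \sqrt{5}}{4} + 4 \left(-2 + 5\right)\right) 32 = 36 \left(- \frac{i \sqrt{5}}{4} + 4 \cdot 3\right) 32 = 36 \left(- \frac{i \sqrt{5}}{4} + 12\right) 32 = 36 \left(12 - \frac{i \sqrt{5}}{4}\right) 32 = \left(432 - 9 i \sqrt{5}\right) 32 = 13824 - 288 i \sqrt{5}$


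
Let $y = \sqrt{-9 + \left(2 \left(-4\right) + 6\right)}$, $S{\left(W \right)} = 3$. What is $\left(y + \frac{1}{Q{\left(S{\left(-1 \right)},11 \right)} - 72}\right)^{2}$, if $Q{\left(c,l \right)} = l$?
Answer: $\frac{\left(-1 + 61 i \sqrt{11}\right)^{2}}{3721} \approx -11.0 - 0.10874 i$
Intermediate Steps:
$y = i \sqrt{11}$ ($y = \sqrt{-9 + \left(-8 + 6\right)} = \sqrt{-9 - 2} = \sqrt{-11} = i \sqrt{11} \approx 3.3166 i$)
$\left(y + \frac{1}{Q{\left(S{\left(-1 \right)},11 \right)} - 72}\right)^{2} = \left(i \sqrt{11} + \frac{1}{11 - 72}\right)^{2} = \left(i \sqrt{11} + \frac{1}{-61}\right)^{2} = \left(i \sqrt{11} - \frac{1}{61}\right)^{2} = \left(- \frac{1}{61} + i \sqrt{11}\right)^{2}$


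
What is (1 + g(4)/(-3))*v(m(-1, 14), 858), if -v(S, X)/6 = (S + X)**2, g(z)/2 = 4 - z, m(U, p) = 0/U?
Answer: -4416984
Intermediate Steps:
m(U, p) = 0
g(z) = 8 - 2*z (g(z) = 2*(4 - z) = 8 - 2*z)
v(S, X) = -6*(S + X)**2
(1 + g(4)/(-3))*v(m(-1, 14), 858) = (1 + (8 - 2*4)/(-3))*(-6*(0 + 858)**2) = (1 + (8 - 8)*(-1/3))*(-6*858**2) = (1 + 0*(-1/3))*(-6*736164) = (1 + 0)*(-4416984) = 1*(-4416984) = -4416984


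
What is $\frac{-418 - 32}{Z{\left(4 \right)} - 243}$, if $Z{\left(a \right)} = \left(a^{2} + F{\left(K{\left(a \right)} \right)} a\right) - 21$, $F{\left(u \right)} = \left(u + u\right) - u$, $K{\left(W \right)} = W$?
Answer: $\frac{225}{116} \approx 1.9397$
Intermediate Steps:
$F{\left(u \right)} = u$ ($F{\left(u \right)} = 2 u - u = u$)
$Z{\left(a \right)} = -21 + 2 a^{2}$ ($Z{\left(a \right)} = \left(a^{2} + a a\right) - 21 = \left(a^{2} + a^{2}\right) - 21 = 2 a^{2} - 21 = -21 + 2 a^{2}$)
$\frac{-418 - 32}{Z{\left(4 \right)} - 243} = \frac{-418 - 32}{\left(-21 + 2 \cdot 4^{2}\right) - 243} = - \frac{450}{\left(-21 + 2 \cdot 16\right) - 243} = - \frac{450}{\left(-21 + 32\right) - 243} = - \frac{450}{11 - 243} = - \frac{450}{-232} = \left(-450\right) \left(- \frac{1}{232}\right) = \frac{225}{116}$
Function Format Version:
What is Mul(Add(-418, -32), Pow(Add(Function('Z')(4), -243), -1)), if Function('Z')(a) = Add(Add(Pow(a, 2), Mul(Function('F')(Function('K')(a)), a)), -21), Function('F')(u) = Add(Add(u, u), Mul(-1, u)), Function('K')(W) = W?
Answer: Rational(225, 116) ≈ 1.9397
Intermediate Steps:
Function('F')(u) = u (Function('F')(u) = Add(Mul(2, u), Mul(-1, u)) = u)
Function('Z')(a) = Add(-21, Mul(2, Pow(a, 2))) (Function('Z')(a) = Add(Add(Pow(a, 2), Mul(a, a)), -21) = Add(Add(Pow(a, 2), Pow(a, 2)), -21) = Add(Mul(2, Pow(a, 2)), -21) = Add(-21, Mul(2, Pow(a, 2))))
Mul(Add(-418, -32), Pow(Add(Function('Z')(4), -243), -1)) = Mul(Add(-418, -32), Pow(Add(Add(-21, Mul(2, Pow(4, 2))), -243), -1)) = Mul(-450, Pow(Add(Add(-21, Mul(2, 16)), -243), -1)) = Mul(-450, Pow(Add(Add(-21, 32), -243), -1)) = Mul(-450, Pow(Add(11, -243), -1)) = Mul(-450, Pow(-232, -1)) = Mul(-450, Rational(-1, 232)) = Rational(225, 116)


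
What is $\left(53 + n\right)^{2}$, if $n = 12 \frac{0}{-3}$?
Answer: $2809$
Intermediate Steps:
$n = 0$ ($n = 12 \cdot 0 \left(- \frac{1}{3}\right) = 12 \cdot 0 = 0$)
$\left(53 + n\right)^{2} = \left(53 + 0\right)^{2} = 53^{2} = 2809$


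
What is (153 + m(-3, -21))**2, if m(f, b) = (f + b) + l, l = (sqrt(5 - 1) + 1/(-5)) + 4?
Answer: 454276/25 ≈ 18171.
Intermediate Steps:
l = 29/5 (l = (sqrt(4) - 1/5) + 4 = (2 - 1/5) + 4 = 9/5 + 4 = 29/5 ≈ 5.8000)
m(f, b) = 29/5 + b + f (m(f, b) = (f + b) + 29/5 = (b + f) + 29/5 = 29/5 + b + f)
(153 + m(-3, -21))**2 = (153 + (29/5 - 21 - 3))**2 = (153 - 91/5)**2 = (674/5)**2 = 454276/25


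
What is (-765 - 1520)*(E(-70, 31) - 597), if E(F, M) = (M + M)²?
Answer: -7419395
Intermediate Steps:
E(F, M) = 4*M² (E(F, M) = (2*M)² = 4*M²)
(-765 - 1520)*(E(-70, 31) - 597) = (-765 - 1520)*(4*31² - 597) = -2285*(4*961 - 597) = -2285*(3844 - 597) = -2285*3247 = -7419395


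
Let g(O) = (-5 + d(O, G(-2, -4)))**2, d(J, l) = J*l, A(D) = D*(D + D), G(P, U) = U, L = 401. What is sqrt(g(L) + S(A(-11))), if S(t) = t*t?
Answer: sqrt(2647445) ≈ 1627.1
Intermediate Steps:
A(D) = 2*D**2 (A(D) = D*(2*D) = 2*D**2)
g(O) = (-5 - 4*O)**2 (g(O) = (-5 + O*(-4))**2 = (-5 - 4*O)**2)
S(t) = t**2
sqrt(g(L) + S(A(-11))) = sqrt((5 + 4*401)**2 + (2*(-11)**2)**2) = sqrt((5 + 1604)**2 + (2*121)**2) = sqrt(1609**2 + 242**2) = sqrt(2588881 + 58564) = sqrt(2647445)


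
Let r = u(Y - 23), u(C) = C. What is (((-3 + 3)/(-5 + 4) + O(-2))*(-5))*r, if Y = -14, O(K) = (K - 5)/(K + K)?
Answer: 1295/4 ≈ 323.75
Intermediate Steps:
O(K) = (-5 + K)/(2*K) (O(K) = (-5 + K)/((2*K)) = (-5 + K)*(1/(2*K)) = (-5 + K)/(2*K))
r = -37 (r = -14 - 23 = -37)
(((-3 + 3)/(-5 + 4) + O(-2))*(-5))*r = (((-3 + 3)/(-5 + 4) + (1/2)*(-5 - 2)/(-2))*(-5))*(-37) = ((0/(-1) + (1/2)*(-1/2)*(-7))*(-5))*(-37) = ((0*(-1) + 7/4)*(-5))*(-37) = ((0 + 7/4)*(-5))*(-37) = ((7/4)*(-5))*(-37) = -35/4*(-37) = 1295/4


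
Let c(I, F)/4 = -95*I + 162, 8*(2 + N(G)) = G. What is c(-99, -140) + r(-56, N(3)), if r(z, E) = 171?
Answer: 38439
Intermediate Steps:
N(G) = -2 + G/8
c(I, F) = 648 - 380*I (c(I, F) = 4*(-95*I + 162) = 4*(162 - 95*I) = 648 - 380*I)
c(-99, -140) + r(-56, N(3)) = (648 - 380*(-99)) + 171 = (648 + 37620) + 171 = 38268 + 171 = 38439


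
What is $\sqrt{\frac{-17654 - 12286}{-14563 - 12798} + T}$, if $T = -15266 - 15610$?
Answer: $\frac{6 i \sqrt{642047370746}}{27361} \approx 175.71 i$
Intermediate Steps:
$T = -30876$
$\sqrt{\frac{-17654 - 12286}{-14563 - 12798} + T} = \sqrt{\frac{-17654 - 12286}{-14563 - 12798} - 30876} = \sqrt{- \frac{29940}{-27361} - 30876} = \sqrt{\left(-29940\right) \left(- \frac{1}{27361}\right) - 30876} = \sqrt{\frac{29940}{27361} - 30876} = \sqrt{- \frac{844768296}{27361}} = \frac{6 i \sqrt{642047370746}}{27361}$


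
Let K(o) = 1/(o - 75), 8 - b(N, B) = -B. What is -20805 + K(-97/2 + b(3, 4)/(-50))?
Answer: -128720585/6187 ≈ -20805.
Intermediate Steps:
b(N, B) = 8 + B (b(N, B) = 8 - (-1)*B = 8 + B)
K(o) = 1/(-75 + o)
-20805 + K(-97/2 + b(3, 4)/(-50)) = -20805 + 1/(-75 + (-97/2 + (8 + 4)/(-50))) = -20805 + 1/(-75 + (-97*½ + 12*(-1/50))) = -20805 + 1/(-75 + (-97/2 - 6/25)) = -20805 + 1/(-75 - 2437/50) = -20805 + 1/(-6187/50) = -20805 - 50/6187 = -128720585/6187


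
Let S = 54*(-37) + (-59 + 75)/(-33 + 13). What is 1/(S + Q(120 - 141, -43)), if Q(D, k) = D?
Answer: -5/10099 ≈ -0.00049510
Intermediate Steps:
S = -9994/5 (S = -1998 + 16/(-20) = -1998 + 16*(-1/20) = -1998 - ⅘ = -9994/5 ≈ -1998.8)
1/(S + Q(120 - 141, -43)) = 1/(-9994/5 + (120 - 141)) = 1/(-9994/5 - 21) = 1/(-10099/5) = -5/10099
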